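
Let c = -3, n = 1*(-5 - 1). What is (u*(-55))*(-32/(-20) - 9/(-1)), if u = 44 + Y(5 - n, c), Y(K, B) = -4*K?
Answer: 0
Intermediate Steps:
n = -6 (n = 1*(-6) = -6)
u = 0 (u = 44 - 4*(5 - 1*(-6)) = 44 - 4*(5 + 6) = 44 - 4*11 = 44 - 44 = 0)
(u*(-55))*(-32/(-20) - 9/(-1)) = (0*(-55))*(-32/(-20) - 9/(-1)) = 0*(-32*(-1/20) - 9*(-1)) = 0*(8/5 + 9) = 0*(53/5) = 0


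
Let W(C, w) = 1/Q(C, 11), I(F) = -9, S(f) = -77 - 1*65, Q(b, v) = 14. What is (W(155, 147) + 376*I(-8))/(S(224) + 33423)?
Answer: -47375/465934 ≈ -0.10168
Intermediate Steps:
S(f) = -142 (S(f) = -77 - 65 = -142)
W(C, w) = 1/14
(W(155, 147) + 376*I(-8))/(S(224) + 33423) = (1/14 + 376*(-9))/(-142 + 33423) = (1/14 - 3384)/33281 = -47375/14*1/33281 = -47375/465934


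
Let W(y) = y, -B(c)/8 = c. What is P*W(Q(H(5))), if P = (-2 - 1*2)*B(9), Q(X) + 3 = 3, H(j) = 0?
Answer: 0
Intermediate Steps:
B(c) = -8*c
Q(X) = 0 (Q(X) = -3 + 3 = 0)
P = 288 (P = (-2 - 1*2)*(-8*9) = (-2 - 2)*(-72) = -4*(-72) = 288)
P*W(Q(H(5))) = 288*0 = 0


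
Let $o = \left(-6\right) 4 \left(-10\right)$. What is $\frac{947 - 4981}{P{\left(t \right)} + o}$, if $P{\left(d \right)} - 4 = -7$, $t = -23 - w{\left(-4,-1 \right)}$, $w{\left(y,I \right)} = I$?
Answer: $- \frac{4034}{237} \approx -17.021$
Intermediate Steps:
$t = -22$ ($t = -23 - -1 = -23 + 1 = -22$)
$P{\left(d \right)} = -3$ ($P{\left(d \right)} = 4 - 7 = -3$)
$o = 240$ ($o = \left(-24\right) \left(-10\right) = 240$)
$\frac{947 - 4981}{P{\left(t \right)} + o} = \frac{947 - 4981}{-3 + 240} = - \frac{4034}{237}$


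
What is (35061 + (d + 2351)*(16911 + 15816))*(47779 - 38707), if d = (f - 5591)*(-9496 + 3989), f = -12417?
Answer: 29444222899274400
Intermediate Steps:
d = 99170056 (d = (-12417 - 5591)*(-9496 + 3989) = -18008*(-5507) = 99170056)
(35061 + (d + 2351)*(16911 + 15816))*(47779 - 38707) = (35061 + (99170056 + 2351)*(16911 + 15816))*(47779 - 38707) = (35061 + 99172407*32727)*9072 = (35061 + 3245615363889)*9072 = 3245615398950*9072 = 29444222899274400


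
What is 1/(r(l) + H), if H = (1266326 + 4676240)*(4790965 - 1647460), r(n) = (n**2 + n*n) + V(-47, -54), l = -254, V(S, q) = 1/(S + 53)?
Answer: 6/112082916377173 ≈ 5.3532e-14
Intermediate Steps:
V(S, q) = 1/(53 + S)
r(n) = 1/6 + 2*n**2 (r(n) = (n**2 + n*n) + 1/(53 - 47) = (n**2 + n**2) + 1/6 = 2*n**2 + 1/6 = 1/6 + 2*n**2)
H = 18680485933830 (H = 5942566*3143505 = 18680485933830)
1/(r(l) + H) = 1/((1/6 + 2*(-254)**2) + 18680485933830) = 1/((1/6 + 2*64516) + 18680485933830) = 1/((1/6 + 129032) + 18680485933830) = 1/(774193/6 + 18680485933830) = 1/(112082916377173/6) = 6/112082916377173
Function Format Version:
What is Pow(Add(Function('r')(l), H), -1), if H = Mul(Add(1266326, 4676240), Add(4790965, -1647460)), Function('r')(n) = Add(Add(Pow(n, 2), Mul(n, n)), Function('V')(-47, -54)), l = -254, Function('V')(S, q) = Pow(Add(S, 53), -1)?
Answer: Rational(6, 112082916377173) ≈ 5.3532e-14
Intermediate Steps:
Function('V')(S, q) = Pow(Add(53, S), -1)
Function('r')(n) = Add(Rational(1, 6), Mul(2, Pow(n, 2))) (Function('r')(n) = Add(Add(Pow(n, 2), Mul(n, n)), Pow(Add(53, -47), -1)) = Add(Add(Pow(n, 2), Pow(n, 2)), Pow(6, -1)) = Add(Mul(2, Pow(n, 2)), Rational(1, 6)) = Add(Rational(1, 6), Mul(2, Pow(n, 2))))
H = 18680485933830 (H = Mul(5942566, 3143505) = 18680485933830)
Pow(Add(Function('r')(l), H), -1) = Pow(Add(Add(Rational(1, 6), Mul(2, Pow(-254, 2))), 18680485933830), -1) = Pow(Add(Add(Rational(1, 6), Mul(2, 64516)), 18680485933830), -1) = Pow(Add(Add(Rational(1, 6), 129032), 18680485933830), -1) = Pow(Add(Rational(774193, 6), 18680485933830), -1) = Pow(Rational(112082916377173, 6), -1) = Rational(6, 112082916377173)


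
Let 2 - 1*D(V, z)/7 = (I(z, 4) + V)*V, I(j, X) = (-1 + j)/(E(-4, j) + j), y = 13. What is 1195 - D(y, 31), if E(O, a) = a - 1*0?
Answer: 74649/31 ≈ 2408.0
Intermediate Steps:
E(O, a) = a (E(O, a) = a + 0 = a)
I(j, X) = (-1 + j)/(2*j) (I(j, X) = (-1 + j)/(j + j) = (-1 + j)/((2*j)) = (-1 + j)*(1/(2*j)) = (-1 + j)/(2*j))
D(V, z) = 14 - 7*V*(V + (-1 + z)/(2*z)) (D(V, z) = 14 - 7*((-1 + z)/(2*z) + V)*V = 14 - 7*(V + (-1 + z)/(2*z))*V = 14 - 7*V*(V + (-1 + z)/(2*z)))
1195 - D(y, 31) = 1195 - 7*(-1*13*(-1 + 31) + 2*31*(2 - 1*13²))/(2*31) = 1195 - 7*(-1*13*30 + 2*31*(2 - 1*169))/(2*31) = 1195 - 7*(-390 + 2*31*(2 - 169))/(2*31) = 1195 - 7*(-390 + 2*31*(-167))/(2*31) = 1195 - 7*(-390 - 10354)/(2*31) = 1195 - 7*(-10744)/(2*31) = 1195 - 1*(-37604/31) = 1195 + 37604/31 = 74649/31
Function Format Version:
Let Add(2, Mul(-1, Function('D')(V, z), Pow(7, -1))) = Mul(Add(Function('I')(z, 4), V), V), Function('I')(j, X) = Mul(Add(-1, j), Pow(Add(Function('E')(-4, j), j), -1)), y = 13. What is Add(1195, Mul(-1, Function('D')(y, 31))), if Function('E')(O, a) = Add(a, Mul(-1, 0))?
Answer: Rational(74649, 31) ≈ 2408.0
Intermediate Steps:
Function('E')(O, a) = a (Function('E')(O, a) = Add(a, 0) = a)
Function('I')(j, X) = Mul(Rational(1, 2), Pow(j, -1), Add(-1, j)) (Function('I')(j, X) = Mul(Add(-1, j), Pow(Add(j, j), -1)) = Mul(Add(-1, j), Pow(Mul(2, j), -1)) = Mul(Add(-1, j), Mul(Rational(1, 2), Pow(j, -1))) = Mul(Rational(1, 2), Pow(j, -1), Add(-1, j)))
Function('D')(V, z) = Add(14, Mul(-7, V, Add(V, Mul(Rational(1, 2), Pow(z, -1), Add(-1, z))))) (Function('D')(V, z) = Add(14, Mul(-7, Mul(Add(Mul(Rational(1, 2), Pow(z, -1), Add(-1, z)), V), V))) = Add(14, Mul(-7, Mul(Add(V, Mul(Rational(1, 2), Pow(z, -1), Add(-1, z))), V))) = Add(14, Mul(-7, Mul(V, Add(V, Mul(Rational(1, 2), Pow(z, -1), Add(-1, z)))))) = Add(14, Mul(-7, V, Add(V, Mul(Rational(1, 2), Pow(z, -1), Add(-1, z))))))
Add(1195, Mul(-1, Function('D')(y, 31))) = Add(1195, Mul(-1, Mul(Rational(7, 2), Pow(31, -1), Add(Mul(-1, 13, Add(-1, 31)), Mul(2, 31, Add(2, Mul(-1, Pow(13, 2)))))))) = Add(1195, Mul(-1, Mul(Rational(7, 2), Rational(1, 31), Add(Mul(-1, 13, 30), Mul(2, 31, Add(2, Mul(-1, 169))))))) = Add(1195, Mul(-1, Mul(Rational(7, 2), Rational(1, 31), Add(-390, Mul(2, 31, Add(2, -169)))))) = Add(1195, Mul(-1, Mul(Rational(7, 2), Rational(1, 31), Add(-390, Mul(2, 31, -167))))) = Add(1195, Mul(-1, Mul(Rational(7, 2), Rational(1, 31), Add(-390, -10354)))) = Add(1195, Mul(-1, Mul(Rational(7, 2), Rational(1, 31), -10744))) = Add(1195, Mul(-1, Rational(-37604, 31))) = Add(1195, Rational(37604, 31)) = Rational(74649, 31)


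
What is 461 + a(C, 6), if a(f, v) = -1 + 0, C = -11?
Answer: 460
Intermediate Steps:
a(f, v) = -1
461 + a(C, 6) = 461 - 1 = 460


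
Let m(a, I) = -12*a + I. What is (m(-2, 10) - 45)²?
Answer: 121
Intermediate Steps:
m(a, I) = I - 12*a
(m(-2, 10) - 45)² = ((10 - 12*(-2)) - 45)² = ((10 + 24) - 45)² = (34 - 45)² = (-11)² = 121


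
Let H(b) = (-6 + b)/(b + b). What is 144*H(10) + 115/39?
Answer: 6191/195 ≈ 31.749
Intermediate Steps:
H(b) = (-6 + b)/(2*b) (H(b) = (-6 + b)/((2*b)) = (-6 + b)*(1/(2*b)) = (-6 + b)/(2*b))
144*H(10) + 115/39 = 144*((1/2)*(-6 + 10)/10) + 115/39 = 144*((1/2)*(1/10)*4) + 115*(1/39) = 144*(1/5) + 115/39 = 144/5 + 115/39 = 6191/195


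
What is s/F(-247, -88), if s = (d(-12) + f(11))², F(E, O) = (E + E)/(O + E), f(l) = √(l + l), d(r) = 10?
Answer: 20435/247 + 3350*√22/247 ≈ 146.35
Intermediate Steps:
f(l) = √2*√l (f(l) = √(2*l) = √2*√l)
F(E, O) = 2*E/(E + O) (F(E, O) = (2*E)/(E + O) = 2*E/(E + O))
s = (10 + √22)² (s = (10 + √2*√11)² = (10 + √22)² ≈ 215.81)
s/F(-247, -88) = (10 + √22)²/((2*(-247)/(-247 - 88))) = (10 + √22)²/((2*(-247)/(-335))) = (10 + √22)²/((2*(-247)*(-1/335))) = (10 + √22)²/(494/335) = (10 + √22)²*(335/494) = 335*(10 + √22)²/494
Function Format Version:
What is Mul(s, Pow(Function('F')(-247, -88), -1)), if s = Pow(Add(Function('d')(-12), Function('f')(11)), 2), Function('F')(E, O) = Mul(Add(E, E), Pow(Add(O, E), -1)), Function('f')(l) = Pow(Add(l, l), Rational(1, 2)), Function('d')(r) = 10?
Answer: Add(Rational(20435, 247), Mul(Rational(3350, 247), Pow(22, Rational(1, 2)))) ≈ 146.35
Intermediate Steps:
Function('f')(l) = Mul(Pow(2, Rational(1, 2)), Pow(l, Rational(1, 2))) (Function('f')(l) = Pow(Mul(2, l), Rational(1, 2)) = Mul(Pow(2, Rational(1, 2)), Pow(l, Rational(1, 2))))
Function('F')(E, O) = Mul(2, E, Pow(Add(E, O), -1)) (Function('F')(E, O) = Mul(Mul(2, E), Pow(Add(E, O), -1)) = Mul(2, E, Pow(Add(E, O), -1)))
s = Pow(Add(10, Pow(22, Rational(1, 2))), 2) (s = Pow(Add(10, Mul(Pow(2, Rational(1, 2)), Pow(11, Rational(1, 2)))), 2) = Pow(Add(10, Pow(22, Rational(1, 2))), 2) ≈ 215.81)
Mul(s, Pow(Function('F')(-247, -88), -1)) = Mul(Pow(Add(10, Pow(22, Rational(1, 2))), 2), Pow(Mul(2, -247, Pow(Add(-247, -88), -1)), -1)) = Mul(Pow(Add(10, Pow(22, Rational(1, 2))), 2), Pow(Mul(2, -247, Pow(-335, -1)), -1)) = Mul(Pow(Add(10, Pow(22, Rational(1, 2))), 2), Pow(Mul(2, -247, Rational(-1, 335)), -1)) = Mul(Pow(Add(10, Pow(22, Rational(1, 2))), 2), Pow(Rational(494, 335), -1)) = Mul(Pow(Add(10, Pow(22, Rational(1, 2))), 2), Rational(335, 494)) = Mul(Rational(335, 494), Pow(Add(10, Pow(22, Rational(1, 2))), 2))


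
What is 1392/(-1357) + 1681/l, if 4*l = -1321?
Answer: -10963300/1792597 ≈ -6.1159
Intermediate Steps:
l = -1321/4 (l = (¼)*(-1321) = -1321/4 ≈ -330.25)
1392/(-1357) + 1681/l = 1392/(-1357) + 1681/(-1321/4) = 1392*(-1/1357) + 1681*(-4/1321) = -1392/1357 - 6724/1321 = -10963300/1792597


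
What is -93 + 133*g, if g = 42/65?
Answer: -459/65 ≈ -7.0615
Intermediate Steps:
g = 42/65 (g = 42*(1/65) = 42/65 ≈ 0.64615)
-93 + 133*g = -93 + 133*(42/65) = -93 + 5586/65 = -459/65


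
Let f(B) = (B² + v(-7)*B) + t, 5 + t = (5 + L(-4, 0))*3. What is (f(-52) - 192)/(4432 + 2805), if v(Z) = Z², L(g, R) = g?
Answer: -38/7237 ≈ -0.0052508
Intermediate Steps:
t = -2 (t = -5 + (5 - 4)*3 = -5 + 1*3 = -5 + 3 = -2)
f(B) = -2 + B² + 49*B (f(B) = (B² + (-7)²*B) - 2 = (B² + 49*B) - 2 = -2 + B² + 49*B)
(f(-52) - 192)/(4432 + 2805) = ((-2 + (-52)² + 49*(-52)) - 192)/(4432 + 2805) = ((-2 + 2704 - 2548) - 192)/7237 = (154 - 192)*(1/7237) = -38*1/7237 = -38/7237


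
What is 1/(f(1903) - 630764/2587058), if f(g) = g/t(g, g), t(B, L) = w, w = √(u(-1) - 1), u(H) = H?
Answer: -815911526156/6059404293374873817 + 3184132472119423*I*√2/6059404293374873817 ≈ -1.3465e-7 + 0.00074315*I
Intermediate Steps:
w = I*√2 (w = √(-1 - 1) = √(-2) = I*√2 ≈ 1.4142*I)
t(B, L) = I*√2
f(g) = -I*g*√2/2 (f(g) = g/((I*√2)) = g*(-I*√2/2) = -I*g*√2/2)
1/(f(1903) - 630764/2587058) = 1/(-½*I*1903*√2 - 630764/2587058) = 1/(-1903*I*√2/2 - 630764*1/2587058) = 1/(-1903*I*√2/2 - 315382/1293529) = 1/(-315382/1293529 - 1903*I*√2/2)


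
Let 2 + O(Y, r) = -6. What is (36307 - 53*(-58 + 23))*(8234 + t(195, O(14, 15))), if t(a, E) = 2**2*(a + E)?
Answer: 342771084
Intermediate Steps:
O(Y, r) = -8 (O(Y, r) = -2 - 6 = -8)
t(a, E) = 4*E + 4*a (t(a, E) = 4*(E + a) = 4*E + 4*a)
(36307 - 53*(-58 + 23))*(8234 + t(195, O(14, 15))) = (36307 - 53*(-58 + 23))*(8234 + (4*(-8) + 4*195)) = (36307 - 53*(-35))*(8234 + (-32 + 780)) = (36307 + 1855)*(8234 + 748) = 38162*8982 = 342771084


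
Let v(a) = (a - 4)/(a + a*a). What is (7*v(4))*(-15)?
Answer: 0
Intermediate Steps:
v(a) = (-4 + a)/(a + a**2)
(7*v(4))*(-15) = (7*((-4 + 4)/(4*(1 + 4))))*(-15) = (7*((1/4)*0/5))*(-15) = (7*((1/4)*(1/5)*0))*(-15) = (7*0)*(-15) = 0*(-15) = 0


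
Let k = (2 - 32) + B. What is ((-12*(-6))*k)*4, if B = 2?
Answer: -8064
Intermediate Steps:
k = -28 (k = (2 - 32) + 2 = -30 + 2 = -28)
((-12*(-6))*k)*4 = (-12*(-6)*(-28))*4 = (72*(-28))*4 = -2016*4 = -8064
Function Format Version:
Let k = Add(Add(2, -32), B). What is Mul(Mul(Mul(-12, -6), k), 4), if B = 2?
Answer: -8064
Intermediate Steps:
k = -28 (k = Add(Add(2, -32), 2) = Add(-30, 2) = -28)
Mul(Mul(Mul(-12, -6), k), 4) = Mul(Mul(Mul(-12, -6), -28), 4) = Mul(Mul(72, -28), 4) = Mul(-2016, 4) = -8064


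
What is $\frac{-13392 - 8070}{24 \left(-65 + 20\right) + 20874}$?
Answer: $- \frac{3577}{3299} \approx -1.0843$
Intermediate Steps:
$\frac{-13392 - 8070}{24 \left(-65 + 20\right) + 20874} = - \frac{21462}{24 \left(-45\right) + 20874} = - \frac{21462}{-1080 + 20874} = - \frac{21462}{19794} = \left(-21462\right) \frac{1}{19794} = - \frac{3577}{3299}$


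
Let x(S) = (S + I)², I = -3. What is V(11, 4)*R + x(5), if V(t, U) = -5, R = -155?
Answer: 779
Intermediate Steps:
x(S) = (-3 + S)² (x(S) = (S - 3)² = (-3 + S)²)
V(11, 4)*R + x(5) = -5*(-155) + (-3 + 5)² = 775 + 2² = 775 + 4 = 779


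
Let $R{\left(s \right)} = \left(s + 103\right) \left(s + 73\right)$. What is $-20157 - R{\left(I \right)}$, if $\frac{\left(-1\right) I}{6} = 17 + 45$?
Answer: $-100588$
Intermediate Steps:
$I = -372$ ($I = - 6 \left(17 + 45\right) = \left(-6\right) 62 = -372$)
$R{\left(s \right)} = \left(73 + s\right) \left(103 + s\right)$ ($R{\left(s \right)} = \left(103 + s\right) \left(73 + s\right) = \left(73 + s\right) \left(103 + s\right)$)
$-20157 - R{\left(I \right)} = -20157 - \left(7519 + \left(-372\right)^{2} + 176 \left(-372\right)\right) = -20157 - \left(7519 + 138384 - 65472\right) = -20157 - 80431 = -100588$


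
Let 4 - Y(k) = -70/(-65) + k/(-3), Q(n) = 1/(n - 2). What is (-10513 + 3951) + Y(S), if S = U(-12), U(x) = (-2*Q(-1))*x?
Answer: -255908/39 ≈ -6561.7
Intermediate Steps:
Q(n) = 1/(-2 + n)
U(x) = 2*x/3 (U(x) = (-2/(-2 - 1))*x = (-2/(-3))*x = (-2*(-1/3))*x = 2*x/3)
S = -8 (S = (2/3)*(-12) = -8)
Y(k) = 38/13 + k/3 (Y(k) = 4 - (-70/(-65) + k/(-3)) = 4 - (-70*(-1/65) + k*(-1/3)) = 4 - (14/13 - k/3) = 4 + (-14/13 + k/3) = 38/13 + k/3)
(-10513 + 3951) + Y(S) = (-10513 + 3951) + (38/13 + (1/3)*(-8)) = -6562 + (38/13 - 8/3) = -6562 + 10/39 = -255908/39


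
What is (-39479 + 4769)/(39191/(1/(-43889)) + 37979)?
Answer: 3471/172001582 ≈ 2.0180e-5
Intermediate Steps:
(-39479 + 4769)/(39191/(1/(-43889)) + 37979) = -34710/(39191/(-1/43889) + 37979) = -34710/(39191*(-43889) + 37979) = -34710/(-1720053799 + 37979) = -34710/(-1720015820) = -34710*(-1/1720015820) = 3471/172001582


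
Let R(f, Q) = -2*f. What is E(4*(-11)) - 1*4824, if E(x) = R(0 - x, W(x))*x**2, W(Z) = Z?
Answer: -175192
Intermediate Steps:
E(x) = 2*x**3 (E(x) = (-2*(0 - x))*x**2 = (-(-2)*x)*x**2 = (2*x)*x**2 = 2*x**3)
E(4*(-11)) - 1*4824 = 2*(4*(-11))**3 - 1*4824 = 2*(-44)**3 - 4824 = 2*(-85184) - 4824 = -170368 - 4824 = -175192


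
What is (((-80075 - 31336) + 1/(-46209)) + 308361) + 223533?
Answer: 19430098946/46209 ≈ 4.2048e+5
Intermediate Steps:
(((-80075 - 31336) + 1/(-46209)) + 308361) + 223533 = ((-111411 - 1/46209) + 308361) + 223533 = (-5148190900/46209 + 308361) + 223533 = 9100862549/46209 + 223533 = 19430098946/46209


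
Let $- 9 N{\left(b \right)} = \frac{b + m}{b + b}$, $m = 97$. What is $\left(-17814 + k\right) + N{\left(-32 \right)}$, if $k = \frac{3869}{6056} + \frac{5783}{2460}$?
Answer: $- \frac{1592054855287}{89386560} \approx -17811.0$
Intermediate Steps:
$k = \frac{11134897}{3724440}$ ($k = 3869 \cdot \frac{1}{6056} + 5783 \cdot \frac{1}{2460} = \frac{3869}{6056} + \frac{5783}{2460} = \frac{11134897}{3724440} \approx 2.9897$)
$N{\left(b \right)} = - \frac{97 + b}{18 b}$ ($N{\left(b \right)} = - \frac{\left(b + 97\right) \frac{1}{b + b}}{9} = - \frac{\left(97 + b\right) \frac{1}{2 b}}{9} = - \frac{\frac{1}{2} \frac{1}{b} \left(97 + b\right)}{9} = - \frac{97 + b}{18 b}$)
$\left(-17814 + k\right) + N{\left(-32 \right)} = \left(-17814 + \frac{11134897}{3724440}\right) + \frac{-97 - -32}{18 \left(-32\right)} = - \frac{66336039263}{3724440} + \frac{1}{18} \left(- \frac{1}{32}\right) \left(-97 + 32\right) = - \frac{66336039263}{3724440} + \frac{1}{18} \left(- \frac{1}{32}\right) \left(-65\right) = - \frac{66336039263}{3724440} + \frac{65}{576} = - \frac{1592054855287}{89386560}$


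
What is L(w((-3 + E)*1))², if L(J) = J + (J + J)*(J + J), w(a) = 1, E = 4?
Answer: 25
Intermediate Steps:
L(J) = J + 4*J² (L(J) = J + (2*J)*(2*J) = J + 4*J²)
L(w((-3 + E)*1))² = (1*(1 + 4*1))² = (1*(1 + 4))² = (1*5)² = 5² = 25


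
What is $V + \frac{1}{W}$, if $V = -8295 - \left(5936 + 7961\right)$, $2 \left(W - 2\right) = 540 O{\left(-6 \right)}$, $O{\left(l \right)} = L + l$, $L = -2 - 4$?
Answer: $- \frac{71857697}{3238} \approx -22192.0$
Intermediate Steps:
$L = -6$ ($L = -2 - 4 = -6$)
$O{\left(l \right)} = -6 + l$
$W = -3238$ ($W = 2 + \frac{540 \left(-6 - 6\right)}{2} = 2 + \frac{540 \left(-12\right)}{2} = 2 + \frac{1}{2} \left(-6480\right) = 2 - 3240 = -3238$)
$V = -22192$ ($V = -8295 - 13897 = -22192$)
$V + \frac{1}{W} = -22192 + \frac{1}{-3238} = -22192 - \frac{1}{3238} = - \frac{71857697}{3238}$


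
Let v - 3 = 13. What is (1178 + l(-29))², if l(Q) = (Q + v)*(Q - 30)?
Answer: 3783025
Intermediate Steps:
v = 16 (v = 3 + 13 = 16)
l(Q) = (-30 + Q)*(16 + Q) (l(Q) = (Q + 16)*(Q - 30) = (16 + Q)*(-30 + Q) = (-30 + Q)*(16 + Q))
(1178 + l(-29))² = (1178 + (-480 + (-29)² - 14*(-29)))² = (1178 + (-480 + 841 + 406))² = (1178 + 767)² = 1945² = 3783025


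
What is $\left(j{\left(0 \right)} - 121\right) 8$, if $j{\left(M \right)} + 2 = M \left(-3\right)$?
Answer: $-984$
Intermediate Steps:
$j{\left(M \right)} = -2 - 3 M$ ($j{\left(M \right)} = -2 + M \left(-3\right) = -2 - 3 M$)
$\left(j{\left(0 \right)} - 121\right) 8 = \left(\left(-2 - 0\right) - 121\right) 8 = \left(\left(-2 + 0\right) - 121\right) 8 = \left(-2 - 121\right) 8 = \left(-123\right) 8 = -984$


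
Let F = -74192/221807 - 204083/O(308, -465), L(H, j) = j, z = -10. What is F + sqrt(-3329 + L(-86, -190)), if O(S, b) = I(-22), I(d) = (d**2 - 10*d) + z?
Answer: -45318527229/153934058 + 3*I*sqrt(391) ≈ -294.4 + 59.321*I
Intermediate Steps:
I(d) = -10 + d**2 - 10*d (I(d) = (d**2 - 10*d) - 10 = -10 + d**2 - 10*d)
O(S, b) = 694 (O(S, b) = -10 + (-22)**2 - 10*(-22) = -10 + 484 + 220 = 694)
F = -45318527229/153934058 (F = -74192/221807 - 204083/694 = -45318527229/153934058 ≈ -294.40)
F + sqrt(-3329 + L(-86, -190)) = -45318527229/153934058 + sqrt(-3329 - 190) = -45318527229/153934058 + sqrt(-3519) = -45318527229/153934058 + 3*I*sqrt(391)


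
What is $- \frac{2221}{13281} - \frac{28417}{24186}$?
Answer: $- \frac{47902587}{35690474} \approx -1.3422$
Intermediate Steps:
$- \frac{2221}{13281} - \frac{28417}{24186} = - \frac{47902587}{35690474}$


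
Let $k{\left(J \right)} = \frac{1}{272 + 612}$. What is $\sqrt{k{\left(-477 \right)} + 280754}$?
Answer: $\frac{\sqrt{54849224677}}{442} \approx 529.86$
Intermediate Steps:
$k{\left(J \right)} = \frac{1}{884}$
$\sqrt{k{\left(-477 \right)} + 280754} = \sqrt{\frac{1}{884} + 280754} = \sqrt{\frac{248186537}{884}} = \frac{\sqrt{54849224677}}{442}$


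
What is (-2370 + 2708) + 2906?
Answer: 3244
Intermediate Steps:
(-2370 + 2708) + 2906 = 338 + 2906 = 3244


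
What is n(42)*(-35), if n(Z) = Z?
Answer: -1470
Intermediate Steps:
n(42)*(-35) = 42*(-35) = -1470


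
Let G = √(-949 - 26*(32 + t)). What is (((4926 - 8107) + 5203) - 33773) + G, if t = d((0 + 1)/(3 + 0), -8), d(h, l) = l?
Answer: -31751 + 11*I*√13 ≈ -31751.0 + 39.661*I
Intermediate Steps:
t = -8
G = 11*I*√13 (G = √(-949 - 26*(32 - 8)) = √(-949 - 26*24) = √(-949 - 624) = √(-1573) = 11*I*√13 ≈ 39.661*I)
(((4926 - 8107) + 5203) - 33773) + G = (((4926 - 8107) + 5203) - 33773) + 11*I*√13 = ((-3181 + 5203) - 33773) + 11*I*√13 = (2022 - 33773) + 11*I*√13 = -31751 + 11*I*√13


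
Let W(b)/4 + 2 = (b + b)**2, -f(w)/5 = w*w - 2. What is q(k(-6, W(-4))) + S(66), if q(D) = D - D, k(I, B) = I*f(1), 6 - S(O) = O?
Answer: -60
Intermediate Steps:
S(O) = 6 - O
f(w) = 10 - 5*w**2 (f(w) = -5*(w*w - 2) = -5*(w**2 - 2) = -5*(-2 + w**2) = 10 - 5*w**2)
W(b) = -8 + 16*b**2 (W(b) = -8 + 4*(b + b)**2 = -8 + 4*(2*b)**2 = -8 + 4*(4*b**2) = -8 + 16*b**2)
k(I, B) = 5*I (k(I, B) = I*(10 - 5*1**2) = I*(10 - 5*1) = I*(10 - 5) = I*5 = 5*I)
q(D) = 0
q(k(-6, W(-4))) + S(66) = 0 + (6 - 1*66) = 0 + (6 - 66) = 0 - 60 = -60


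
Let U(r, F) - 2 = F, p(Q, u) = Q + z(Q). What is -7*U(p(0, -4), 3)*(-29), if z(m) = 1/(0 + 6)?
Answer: 1015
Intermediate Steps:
z(m) = ⅙ (z(m) = 1/6 = ⅙)
p(Q, u) = ⅙ + Q (p(Q, u) = Q + ⅙ = ⅙ + Q)
U(r, F) = 2 + F
-7*U(p(0, -4), 3)*(-29) = -7*(2 + 3)*(-29) = -7*5*(-29) = -35*(-29) = 1015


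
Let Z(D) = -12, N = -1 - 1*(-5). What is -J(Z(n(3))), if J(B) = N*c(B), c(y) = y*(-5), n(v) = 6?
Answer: -240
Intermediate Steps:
c(y) = -5*y
N = 4 (N = -1 + 5 = 4)
J(B) = -20*B (J(B) = 4*(-5*B) = -20*B)
-J(Z(n(3))) = -(-20)*(-12) = -1*240 = -240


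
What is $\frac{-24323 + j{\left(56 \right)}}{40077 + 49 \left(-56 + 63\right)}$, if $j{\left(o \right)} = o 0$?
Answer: $- \frac{24323}{40420} \approx -0.60176$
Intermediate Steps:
$j{\left(o \right)} = 0$
$\frac{-24323 + j{\left(56 \right)}}{40077 + 49 \left(-56 + 63\right)} = \frac{-24323 + 0}{40077 + 49 \left(-56 + 63\right)} = - \frac{24323}{40077 + 49 \cdot 7} = - \frac{24323}{40077 + 343} = - \frac{24323}{40420}$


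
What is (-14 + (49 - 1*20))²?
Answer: 225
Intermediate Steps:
(-14 + (49 - 1*20))² = (-14 + (49 - 20))² = (-14 + 29)² = 15² = 225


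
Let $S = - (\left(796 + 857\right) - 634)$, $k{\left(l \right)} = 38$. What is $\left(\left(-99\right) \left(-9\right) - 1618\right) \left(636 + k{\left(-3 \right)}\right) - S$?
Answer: $-488979$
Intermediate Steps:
$S = -1019$ ($S = - (1653 - 634) = \left(-1\right) 1019 = -1019$)
$\left(\left(-99\right) \left(-9\right) - 1618\right) \left(636 + k{\left(-3 \right)}\right) - S = \left(\left(-99\right) \left(-9\right) - 1618\right) \left(636 + 38\right) - -1019 = \left(891 - 1618\right) 674 + 1019 = \left(-727\right) 674 + 1019 = -489998 + 1019 = -488979$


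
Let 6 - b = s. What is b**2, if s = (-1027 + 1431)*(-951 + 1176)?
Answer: 8261719236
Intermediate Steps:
s = 90900 (s = 404*225 = 90900)
b = -90894 (b = 6 - 1*90900 = 6 - 90900 = -90894)
b**2 = (-90894)**2 = 8261719236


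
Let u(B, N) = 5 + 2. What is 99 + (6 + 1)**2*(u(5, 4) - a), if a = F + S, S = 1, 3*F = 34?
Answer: -487/3 ≈ -162.33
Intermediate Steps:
F = 34/3 (F = (1/3)*34 = 34/3 ≈ 11.333)
u(B, N) = 7
a = 37/3 (a = 34/3 + 1 = 37/3 ≈ 12.333)
99 + (6 + 1)**2*(u(5, 4) - a) = 99 + (6 + 1)**2*(7 - 1*37/3) = 99 + 7**2*(7 - 37/3) = 99 + 49*(-16/3) = 99 - 784/3 = -487/3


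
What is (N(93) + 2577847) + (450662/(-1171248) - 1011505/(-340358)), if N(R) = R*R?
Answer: 257772794359775027/99660906696 ≈ 2.5865e+6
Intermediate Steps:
N(R) = R²
(N(93) + 2577847) + (450662/(-1171248) - 1011505/(-340358)) = (93² + 2577847) + (450662/(-1171248) - 1011505/(-340358)) = (8649 + 2577847) + (450662*(-1/1171248) - 1011505*(-1/340358)) = 2586496 + (-225331/585624 + 1011505/340358) = 2586496 + 257834197811/99660906696 = 257772794359775027/99660906696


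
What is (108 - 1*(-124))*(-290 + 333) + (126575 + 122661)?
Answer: 259212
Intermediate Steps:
(108 - 1*(-124))*(-290 + 333) + (126575 + 122661) = (108 + 124)*43 + 249236 = 232*43 + 249236 = 9976 + 249236 = 259212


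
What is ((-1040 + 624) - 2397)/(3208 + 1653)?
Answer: -2813/4861 ≈ -0.57869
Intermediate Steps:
((-1040 + 624) - 2397)/(3208 + 1653) = (-416 - 2397)/4861 = -2813*1/4861 = -2813/4861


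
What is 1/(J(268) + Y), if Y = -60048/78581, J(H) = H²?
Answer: 78581/5643941696 ≈ 1.3923e-5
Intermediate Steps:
Y = -60048/78581 (Y = -60048*1/78581 = -60048/78581 ≈ -0.76415)
1/(J(268) + Y) = 1/(268² - 60048/78581) = 1/(71824 - 60048/78581) = 1/(5643941696/78581) = 78581/5643941696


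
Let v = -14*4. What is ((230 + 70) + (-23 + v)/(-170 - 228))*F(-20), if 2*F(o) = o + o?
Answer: -1194790/199 ≈ -6004.0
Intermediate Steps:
v = -56
F(o) = o (F(o) = (o + o)/2 = (2*o)/2 = o)
((230 + 70) + (-23 + v)/(-170 - 228))*F(-20) = ((230 + 70) + (-23 - 56)/(-170 - 228))*(-20) = (300 - 79/(-398))*(-20) = (300 - 79*(-1/398))*(-20) = (300 + 79/398)*(-20) = (119479/398)*(-20) = -1194790/199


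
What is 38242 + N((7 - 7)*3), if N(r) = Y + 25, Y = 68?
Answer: 38335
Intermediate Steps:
N(r) = 93 (N(r) = 68 + 25 = 93)
38242 + N((7 - 7)*3) = 38242 + 93 = 38335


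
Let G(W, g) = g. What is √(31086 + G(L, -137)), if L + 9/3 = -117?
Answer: √30949 ≈ 175.92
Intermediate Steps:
L = -120 (L = -3 - 117 = -120)
√(31086 + G(L, -137)) = √(31086 - 137) = √30949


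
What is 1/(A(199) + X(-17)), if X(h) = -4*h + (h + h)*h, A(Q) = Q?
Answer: 1/845 ≈ 0.0011834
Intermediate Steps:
X(h) = -4*h + 2*h**2 (X(h) = -4*h + (2*h)*h = -4*h + 2*h**2)
1/(A(199) + X(-17)) = 1/(199 + 2*(-17)*(-2 - 17)) = 1/(199 + 2*(-17)*(-19)) = 1/(199 + 646) = 1/845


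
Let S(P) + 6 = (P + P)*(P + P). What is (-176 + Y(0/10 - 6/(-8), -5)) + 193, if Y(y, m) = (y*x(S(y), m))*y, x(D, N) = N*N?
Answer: 497/16 ≈ 31.063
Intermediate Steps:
S(P) = -6 + 4*P**2 (S(P) = -6 + (P + P)*(P + P) = -6 + (2*P)*(2*P) = -6 + 4*P**2)
x(D, N) = N**2
Y(y, m) = m**2*y**2 (Y(y, m) = (y*m**2)*y = m**2*y**2)
(-176 + Y(0/10 - 6/(-8), -5)) + 193 = (-176 + (-5)**2*(0/10 - 6/(-8))**2) + 193 = (-176 + 25*(0*(1/10) - 6*(-1/8))**2) + 193 = (-176 + 25*(0 + 3/4)**2) + 193 = (-176 + 25*(3/4)**2) + 193 = (-176 + 25*(9/16)) + 193 = (-176 + 225/16) + 193 = -2591/16 + 193 = 497/16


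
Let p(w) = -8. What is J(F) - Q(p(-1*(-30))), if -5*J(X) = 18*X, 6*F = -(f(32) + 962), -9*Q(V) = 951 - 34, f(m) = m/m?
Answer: 30586/45 ≈ 679.69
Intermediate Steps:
f(m) = 1
Q(V) = -917/9 (Q(V) = -(951 - 34)/9 = -1/9*917 = -917/9)
F = -321/2 (F = (-(1 + 962))/6 = (-1*963)/6 = (1/6)*(-963) = -321/2 ≈ -160.50)
J(X) = -18*X/5
J(F) - Q(p(-1*(-30))) = -18/5*(-321/2) - 1*(-917/9) = 2889/5 + 917/9 = 30586/45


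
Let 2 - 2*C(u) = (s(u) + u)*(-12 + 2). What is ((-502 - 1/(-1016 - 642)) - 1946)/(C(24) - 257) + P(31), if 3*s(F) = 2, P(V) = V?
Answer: 32632753/659884 ≈ 49.452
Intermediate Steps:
s(F) = ⅔ (s(F) = (⅓)*2 = ⅔)
C(u) = 13/3 + 5*u (C(u) = 1 - (⅔ + u)*(-12 + 2)/2 = 1 - (⅔ + u)*(-10)/2 = 1 - (-20/3 - 10*u)/2 = 1 + (10/3 + 5*u) = 13/3 + 5*u)
((-502 - 1/(-1016 - 642)) - 1946)/(C(24) - 257) + P(31) = ((-502 - 1/(-1016 - 642)) - 1946)/((13/3 + 5*24) - 257) + 31 = ((-502 - 1/(-1658)) - 1946)/((13/3 + 120) - 257) + 31 = ((-502 - 1*(-1/1658)) - 1946)/(373/3 - 257) + 31 = ((-502 + 1/1658) - 1946)/(-398/3) + 31 = (-832315/1658 - 1946)*(-3/398) + 31 = -4058783/1658*(-3/398) + 31 = 12176349/659884 + 31 = 32632753/659884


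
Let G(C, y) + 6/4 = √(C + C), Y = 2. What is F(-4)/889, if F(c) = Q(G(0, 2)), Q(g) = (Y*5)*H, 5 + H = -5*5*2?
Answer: -550/889 ≈ -0.61867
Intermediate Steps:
H = -55 (H = -5 - 5*5*2 = -5 - 25*2 = -5 - 50 = -55)
G(C, y) = -3/2 + √2*√C (G(C, y) = -3/2 + √(C + C) = -3/2 + √(2*C) = -3/2 + √2*√C)
Q(g) = -550 (Q(g) = (2*5)*(-55) = 10*(-55) = -550)
F(c) = -550
F(-4)/889 = -550/889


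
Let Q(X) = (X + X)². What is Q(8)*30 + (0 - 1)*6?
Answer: 7674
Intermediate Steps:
Q(X) = 4*X² (Q(X) = (2*X)² = 4*X²)
Q(8)*30 + (0 - 1)*6 = (4*8²)*30 + (0 - 1)*6 = (4*64)*30 - 1*6 = 256*30 - 6 = 7680 - 6 = 7674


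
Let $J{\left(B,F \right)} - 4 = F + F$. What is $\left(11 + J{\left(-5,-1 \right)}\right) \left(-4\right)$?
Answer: $-52$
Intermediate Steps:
$J{\left(B,F \right)} = 4 + 2 F$ ($J{\left(B,F \right)} = 4 + \left(F + F\right) = 4 + 2 F$)
$\left(11 + J{\left(-5,-1 \right)}\right) \left(-4\right) = \left(11 + \left(4 + 2 \left(-1\right)\right)\right) \left(-4\right) = \left(11 + \left(4 - 2\right)\right) \left(-4\right) = \left(11 + 2\right) \left(-4\right) = 13 \left(-4\right) = -52$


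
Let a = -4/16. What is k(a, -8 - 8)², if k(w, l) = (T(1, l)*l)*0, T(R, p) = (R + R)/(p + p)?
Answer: 0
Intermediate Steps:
a = -¼ (a = -4*1/16 = -¼ ≈ -0.25000)
T(R, p) = R/p (T(R, p) = (2*R)/((2*p)) = (2*R)*(1/(2*p)) = R/p)
k(w, l) = 0 (k(w, l) = ((1/l)*l)*0 = (l/l)*0 = 1*0 = 0)
k(a, -8 - 8)² = 0² = 0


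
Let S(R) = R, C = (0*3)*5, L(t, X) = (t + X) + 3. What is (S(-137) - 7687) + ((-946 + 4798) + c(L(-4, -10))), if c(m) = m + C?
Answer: -3983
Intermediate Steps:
L(t, X) = 3 + X + t (L(t, X) = (X + t) + 3 = 3 + X + t)
C = 0 (C = 0*5 = 0)
c(m) = m (c(m) = m + 0 = m)
(S(-137) - 7687) + ((-946 + 4798) + c(L(-4, -10))) = (-137 - 7687) + ((-946 + 4798) + (3 - 10 - 4)) = -7824 + (3852 - 11) = -7824 + 3841 = -3983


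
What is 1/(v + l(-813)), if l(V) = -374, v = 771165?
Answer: 1/770791 ≈ 1.2974e-6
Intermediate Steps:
1/(v + l(-813)) = 1/(771165 - 374) = 1/770791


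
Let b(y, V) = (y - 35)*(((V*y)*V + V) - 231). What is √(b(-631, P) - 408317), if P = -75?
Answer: √2363679229 ≈ 48618.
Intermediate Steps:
b(y, V) = (-35 + y)*(-231 + V + y*V²) (b(y, V) = (-35 + y)*((y*V² + V) - 231) = (-35 + y)*((V + y*V²) - 231) = (-35 + y)*(-231 + V + y*V²))
√(b(-631, P) - 408317) = √((8085 - 231*(-631) - 35*(-75) - 75*(-631) + (-75)²*(-631)² - 35*(-631)*(-75)²) - 408317) = √((8085 + 145761 + 2625 + 47325 + 5625*398161 - 35*(-631)*5625) - 408317) = √((8085 + 145761 + 2625 + 47325 + 2239655625 + 124228125) - 408317) = √(2364087546 - 408317) = √2363679229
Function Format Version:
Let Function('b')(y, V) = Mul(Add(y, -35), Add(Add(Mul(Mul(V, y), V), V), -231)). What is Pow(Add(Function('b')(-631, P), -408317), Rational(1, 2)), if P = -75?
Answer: Pow(2363679229, Rational(1, 2)) ≈ 48618.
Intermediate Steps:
Function('b')(y, V) = Mul(Add(-35, y), Add(-231, V, Mul(y, Pow(V, 2)))) (Function('b')(y, V) = Mul(Add(-35, y), Add(Add(Mul(y, Pow(V, 2)), V), -231)) = Mul(Add(-35, y), Add(Add(V, Mul(y, Pow(V, 2))), -231)) = Mul(Add(-35, y), Add(-231, V, Mul(y, Pow(V, 2)))))
Pow(Add(Function('b')(-631, P), -408317), Rational(1, 2)) = Pow(Add(Add(8085, Mul(-231, -631), Mul(-35, -75), Mul(-75, -631), Mul(Pow(-75, 2), Pow(-631, 2)), Mul(-35, -631, Pow(-75, 2))), -408317), Rational(1, 2)) = Pow(Add(Add(8085, 145761, 2625, 47325, Mul(5625, 398161), Mul(-35, -631, 5625)), -408317), Rational(1, 2)) = Pow(Add(Add(8085, 145761, 2625, 47325, 2239655625, 124228125), -408317), Rational(1, 2)) = Pow(Add(2364087546, -408317), Rational(1, 2)) = Pow(2363679229, Rational(1, 2))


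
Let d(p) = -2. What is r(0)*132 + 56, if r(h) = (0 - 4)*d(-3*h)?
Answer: 1112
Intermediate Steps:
r(h) = 8 (r(h) = (0 - 4)*(-2) = -4*(-2) = 8)
r(0)*132 + 56 = 8*132 + 56 = 1056 + 56 = 1112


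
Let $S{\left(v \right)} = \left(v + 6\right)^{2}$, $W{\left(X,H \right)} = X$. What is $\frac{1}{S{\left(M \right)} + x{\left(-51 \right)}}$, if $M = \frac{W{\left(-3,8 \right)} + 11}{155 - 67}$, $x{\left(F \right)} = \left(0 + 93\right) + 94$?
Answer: $\frac{121}{27116} \approx 0.0044623$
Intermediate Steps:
$x{\left(F \right)} = 187$ ($x{\left(F \right)} = 93 + 94 = 187$)
$M = \frac{1}{11}$ ($M = \frac{-3 + 11}{155 - 67} = \frac{8}{88} = 8 \cdot \frac{1}{88} = \frac{1}{11} \approx 0.090909$)
$S{\left(v \right)} = \left(6 + v\right)^{2}$
$\frac{1}{S{\left(M \right)} + x{\left(-51 \right)}} = \frac{1}{\left(6 + \frac{1}{11}\right)^{2} + 187} = \frac{1}{\left(\frac{67}{11}\right)^{2} + 187} = \frac{1}{\frac{4489}{121} + 187} = \frac{1}{\frac{27116}{121}} = \frac{121}{27116}$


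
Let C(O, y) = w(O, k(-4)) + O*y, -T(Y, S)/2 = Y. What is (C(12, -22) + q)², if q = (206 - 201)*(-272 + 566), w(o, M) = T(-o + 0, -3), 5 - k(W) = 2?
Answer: 1512900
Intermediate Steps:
T(Y, S) = -2*Y
k(W) = 3 (k(W) = 5 - 1*2 = 5 - 2 = 3)
w(o, M) = 2*o (w(o, M) = -2*(-o + 0) = -(-2)*o = 2*o)
C(O, y) = 2*O + O*y
q = 1470 (q = 5*294 = 1470)
(C(12, -22) + q)² = (12*(2 - 22) + 1470)² = (12*(-20) + 1470)² = (-240 + 1470)² = 1230² = 1512900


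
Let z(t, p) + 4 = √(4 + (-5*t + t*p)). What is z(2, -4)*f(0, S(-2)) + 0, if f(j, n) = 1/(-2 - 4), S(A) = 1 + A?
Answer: ⅔ - I*√14/6 ≈ 0.66667 - 0.62361*I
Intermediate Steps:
z(t, p) = -4 + √(4 - 5*t + p*t) (z(t, p) = -4 + √(4 + (-5*t + t*p)) = -4 + √(4 + (-5*t + p*t)) = -4 + √(4 - 5*t + p*t))
f(j, n) = -⅙ (f(j, n) = 1/(-6) = -⅙)
z(2, -4)*f(0, S(-2)) + 0 = (-4 + √(4 - 5*2 - 4*2))*(-⅙) + 0 = (-4 + √(4 - 10 - 8))*(-⅙) + 0 = (-4 + √(-14))*(-⅙) + 0 = (-4 + I*√14)*(-⅙) + 0 = (⅔ - I*√14/6) + 0 = ⅔ - I*√14/6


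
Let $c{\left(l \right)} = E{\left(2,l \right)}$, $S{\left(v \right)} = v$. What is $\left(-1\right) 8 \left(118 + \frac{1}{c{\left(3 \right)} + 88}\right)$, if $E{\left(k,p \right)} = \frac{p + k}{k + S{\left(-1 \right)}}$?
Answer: $- \frac{87800}{93} \approx -944.09$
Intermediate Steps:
$E{\left(k,p \right)} = \frac{k + p}{-1 + k}$ ($E{\left(k,p \right)} = \frac{p + k}{k - 1} = \frac{k + p}{-1 + k}$)
$c{\left(l \right)} = 2 + l$ ($c{\left(l \right)} = \frac{2 + l}{-1 + 2} = \frac{2 + l}{1} = 1 \left(2 + l\right) = 2 + l$)
$\left(-1\right) 8 \left(118 + \frac{1}{c{\left(3 \right)} + 88}\right) = \left(-1\right) 8 \left(118 + \frac{1}{\left(2 + 3\right) + 88}\right) = - 8 \left(118 + \frac{1}{5 + 88}\right) = - 8 \left(118 + \frac{1}{93}\right) = \left(-8\right) \frac{10975}{93} = - \frac{87800}{93}$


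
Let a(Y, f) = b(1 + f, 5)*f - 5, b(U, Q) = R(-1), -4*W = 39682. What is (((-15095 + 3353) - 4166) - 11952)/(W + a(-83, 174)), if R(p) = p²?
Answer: 55720/19503 ≈ 2.8570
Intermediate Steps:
W = -19841/2 (W = -¼*39682 = -19841/2 ≈ -9920.5)
b(U, Q) = 1 (b(U, Q) = (-1)² = 1)
a(Y, f) = -5 + f (a(Y, f) = 1*f - 5 = f - 5 = -5 + f)
(((-15095 + 3353) - 4166) - 11952)/(W + a(-83, 174)) = (((-15095 + 3353) - 4166) - 11952)/(-19841/2 + (-5 + 174)) = ((-11742 - 4166) - 11952)/(-19841/2 + 169) = (-15908 - 11952)/(-19503/2) = -27860*(-2/19503) = 55720/19503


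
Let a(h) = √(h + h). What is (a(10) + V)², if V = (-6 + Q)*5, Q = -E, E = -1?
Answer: 645 - 100*√5 ≈ 421.39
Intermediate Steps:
a(h) = √2*√h (a(h) = √(2*h) = √2*√h)
Q = 1 (Q = -1*(-1) = 1)
V = -25 (V = (-6 + 1)*5 = -5*5 = -25)
(a(10) + V)² = (√2*√10 - 25)² = (2*√5 - 25)² = (-25 + 2*√5)²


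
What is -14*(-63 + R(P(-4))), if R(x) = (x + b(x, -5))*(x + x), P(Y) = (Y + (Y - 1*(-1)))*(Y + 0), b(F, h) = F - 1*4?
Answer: -39886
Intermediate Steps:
b(F, h) = -4 + F (b(F, h) = F - 4 = -4 + F)
P(Y) = Y*(1 + 2*Y) (P(Y) = (Y + (Y + 1))*Y = (Y + (1 + Y))*Y = (1 + 2*Y)*Y = Y*(1 + 2*Y))
R(x) = 2*x*(-4 + 2*x) (R(x) = (x + (-4 + x))*(x + x) = (-4 + 2*x)*(2*x) = 2*x*(-4 + 2*x))
-14*(-63 + R(P(-4))) = -14*(-63 + 4*(-4*(1 + 2*(-4)))*(-2 - 4*(1 + 2*(-4)))) = -14*(-63 + 4*(-4*(1 - 8))*(-2 - 4*(1 - 8))) = -14*(-63 + 4*(-4*(-7))*(-2 - 4*(-7))) = -14*(-63 + 4*28*(-2 + 28)) = -14*(-63 + 4*28*26) = -14*(-63 + 2912) = -14*2849 = -39886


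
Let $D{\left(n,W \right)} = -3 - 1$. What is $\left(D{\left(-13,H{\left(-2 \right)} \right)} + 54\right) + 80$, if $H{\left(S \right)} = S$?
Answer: $130$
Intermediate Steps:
$D{\left(n,W \right)} = -4$ ($D{\left(n,W \right)} = -3 - 1 = -4$)
$\left(D{\left(-13,H{\left(-2 \right)} \right)} + 54\right) + 80 = \left(-4 + 54\right) + 80 = 50 + 80 = 130$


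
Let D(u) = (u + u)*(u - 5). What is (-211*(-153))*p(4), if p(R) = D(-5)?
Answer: 3228300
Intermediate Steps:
D(u) = 2*u*(-5 + u) (D(u) = (2*u)*(-5 + u) = 2*u*(-5 + u))
p(R) = 100 (p(R) = 2*(-5)*(-5 - 5) = 2*(-5)*(-10) = 100)
(-211*(-153))*p(4) = -211*(-153)*100 = 32283*100 = 3228300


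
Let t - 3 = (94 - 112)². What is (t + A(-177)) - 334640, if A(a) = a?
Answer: -334490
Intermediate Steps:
t = 327 (t = 3 + (94 - 112)² = 3 + (-18)² = 3 + 324 = 327)
(t + A(-177)) - 334640 = (327 - 177) - 334640 = 150 - 334640 = -334490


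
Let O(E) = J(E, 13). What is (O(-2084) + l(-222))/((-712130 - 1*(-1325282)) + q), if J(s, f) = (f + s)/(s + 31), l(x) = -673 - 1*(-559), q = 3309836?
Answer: -231971/8053894364 ≈ -2.8802e-5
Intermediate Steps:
l(x) = -114 (l(x) = -673 + 559 = -114)
J(s, f) = (f + s)/(31 + s)
O(E) = (13 + E)/(31 + E)
(O(-2084) + l(-222))/((-712130 - 1*(-1325282)) + q) = ((13 - 2084)/(31 - 2084) - 114)/((-712130 - 1*(-1325282)) + 3309836) = (-2071/(-2053) - 114)/((-712130 + 1325282) + 3309836) = (-1/2053*(-2071) - 114)/(613152 + 3309836) = (2071/2053 - 114)/3922988 = -231971/2053*1/3922988 = -231971/8053894364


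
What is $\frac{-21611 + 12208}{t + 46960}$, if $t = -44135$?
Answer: $- \frac{9403}{2825} \approx -3.3285$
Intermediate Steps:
$\frac{-21611 + 12208}{t + 46960} = \frac{-21611 + 12208}{-44135 + 46960} = - \frac{9403}{2825}$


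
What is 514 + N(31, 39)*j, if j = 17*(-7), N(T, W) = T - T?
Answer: 514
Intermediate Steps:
N(T, W) = 0
j = -119
514 + N(31, 39)*j = 514 + 0*(-119) = 514 + 0 = 514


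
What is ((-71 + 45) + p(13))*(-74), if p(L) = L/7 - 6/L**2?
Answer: 2116622/1183 ≈ 1789.2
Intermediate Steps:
p(L) = -6/L**2 + L/7 (p(L) = L*(1/7) - 6/L**2 = L/7 - 6/L**2 = -6/L**2 + L/7)
((-71 + 45) + p(13))*(-74) = ((-71 + 45) + (-6/13**2 + (1/7)*13))*(-74) = (-26 + (-6*1/169 + 13/7))*(-74) = (-26 + (-6/169 + 13/7))*(-74) = (-26 + 2155/1183)*(-74) = -28603/1183*(-74) = 2116622/1183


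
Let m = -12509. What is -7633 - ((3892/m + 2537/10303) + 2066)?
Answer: -178571565390/18411461 ≈ -9698.9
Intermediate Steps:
-7633 - ((3892/m + 2537/10303) + 2066) = -7633 - ((3892/(-12509) + 2537/10303) + 2066) = -7633 - ((3892*(-1/12509) + 2537*(1/10303)) + 2066) = -7633 - ((-556/1787 + 2537/10303) + 2066) = -7633 - (-1194849/18411461 + 2066) = -7633 - 1*38036883577/18411461 = -7633 - 38036883577/18411461 = -178571565390/18411461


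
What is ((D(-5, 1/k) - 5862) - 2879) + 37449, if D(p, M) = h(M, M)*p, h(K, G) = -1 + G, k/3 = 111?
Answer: 9561424/333 ≈ 28713.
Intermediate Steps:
k = 333 (k = 3*111 = 333)
D(p, M) = p*(-1 + M) (D(p, M) = (-1 + M)*p = p*(-1 + M))
((D(-5, 1/k) - 5862) - 2879) + 37449 = ((-5*(-1 + 1/333) - 5862) - 2879) + 37449 = ((-5*(-332/333) - 5862) - 2879) + 37449 = ((1660/333 - 5862) - 2879) + 37449 = (-1950386/333 - 2879) + 37449 = -2909093/333 + 37449 = 9561424/333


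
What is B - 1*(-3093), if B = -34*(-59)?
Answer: 5099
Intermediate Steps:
B = 2006
B - 1*(-3093) = 2006 - 1*(-3093) = 2006 + 3093 = 5099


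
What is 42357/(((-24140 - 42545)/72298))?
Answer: -3062326386/66685 ≈ -45922.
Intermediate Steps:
42357/(((-24140 - 42545)/72298)) = 42357/((-66685*1/72298)) = 42357/(-66685/72298) = 42357*(-72298/66685) = -3062326386/66685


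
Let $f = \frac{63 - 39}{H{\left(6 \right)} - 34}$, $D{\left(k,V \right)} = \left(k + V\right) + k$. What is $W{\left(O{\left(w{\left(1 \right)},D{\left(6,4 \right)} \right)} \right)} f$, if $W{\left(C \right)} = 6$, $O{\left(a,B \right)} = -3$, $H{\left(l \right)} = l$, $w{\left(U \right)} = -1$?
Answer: $- \frac{36}{7} \approx -5.1429$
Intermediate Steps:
$D{\left(k,V \right)} = V + 2 k$ ($D{\left(k,V \right)} = \left(V + k\right) + k = V + 2 k$)
$f = - \frac{6}{7}$ ($f = \frac{63 - 39}{6 - 34} = \frac{24}{-28} = 24 \left(- \frac{1}{28}\right) = - \frac{6}{7} \approx -0.85714$)
$W{\left(O{\left(w{\left(1 \right)},D{\left(6,4 \right)} \right)} \right)} f = 6 \left(- \frac{6}{7}\right) = - \frac{36}{7}$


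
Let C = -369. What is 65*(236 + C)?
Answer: -8645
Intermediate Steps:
65*(236 + C) = 65*(236 - 369) = 65*(-133) = -8645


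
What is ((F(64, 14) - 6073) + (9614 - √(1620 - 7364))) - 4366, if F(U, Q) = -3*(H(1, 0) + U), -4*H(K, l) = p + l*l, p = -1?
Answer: -4071/4 - 4*I*√359 ≈ -1017.8 - 75.789*I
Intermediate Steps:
H(K, l) = ¼ - l²/4 (H(K, l) = -(-1 + l*l)/4 = -(-1 + l²)/4 = ¼ - l²/4)
F(U, Q) = -¾ - 3*U (F(U, Q) = -3*((¼ - ¼*0²) + U) = -3*((¼ - ¼*0) + U) = -3*((¼ + 0) + U) = -3*(¼ + U) = -¾ - 3*U)
((F(64, 14) - 6073) + (9614 - √(1620 - 7364))) - 4366 = (((-¾ - 3*64) - 6073) + (9614 - √(1620 - 7364))) - 4366 = (((-¾ - 192) - 6073) + (9614 - √(-5744))) - 4366 = ((-771/4 - 6073) + (9614 - 4*I*√359)) - 4366 = (-25063/4 + (9614 - 4*I*√359)) - 4366 = (13393/4 - 4*I*√359) - 4366 = -4071/4 - 4*I*√359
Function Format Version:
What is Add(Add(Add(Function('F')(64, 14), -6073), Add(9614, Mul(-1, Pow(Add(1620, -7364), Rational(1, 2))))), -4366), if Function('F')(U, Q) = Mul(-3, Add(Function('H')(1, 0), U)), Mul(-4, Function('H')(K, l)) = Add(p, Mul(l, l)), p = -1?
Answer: Add(Rational(-4071, 4), Mul(-4, I, Pow(359, Rational(1, 2)))) ≈ Add(-1017.8, Mul(-75.789, I))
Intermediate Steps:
Function('H')(K, l) = Add(Rational(1, 4), Mul(Rational(-1, 4), Pow(l, 2))) (Function('H')(K, l) = Mul(Rational(-1, 4), Add(-1, Mul(l, l))) = Mul(Rational(-1, 4), Add(-1, Pow(l, 2))) = Add(Rational(1, 4), Mul(Rational(-1, 4), Pow(l, 2))))
Function('F')(U, Q) = Add(Rational(-3, 4), Mul(-3, U)) (Function('F')(U, Q) = Mul(-3, Add(Add(Rational(1, 4), Mul(Rational(-1, 4), Pow(0, 2))), U)) = Mul(-3, Add(Add(Rational(1, 4), Mul(Rational(-1, 4), 0)), U)) = Mul(-3, Add(Add(Rational(1, 4), 0), U)) = Mul(-3, Add(Rational(1, 4), U)) = Add(Rational(-3, 4), Mul(-3, U)))
Add(Add(Add(Function('F')(64, 14), -6073), Add(9614, Mul(-1, Pow(Add(1620, -7364), Rational(1, 2))))), -4366) = Add(Add(Add(Add(Rational(-3, 4), Mul(-3, 64)), -6073), Add(9614, Mul(-1, Pow(Add(1620, -7364), Rational(1, 2))))), -4366) = Add(Add(Add(Add(Rational(-3, 4), -192), -6073), Add(9614, Mul(-1, Pow(-5744, Rational(1, 2))))), -4366) = Add(Add(Add(Rational(-771, 4), -6073), Add(9614, Mul(-1, Mul(4, I, Pow(359, Rational(1, 2)))))), -4366) = Add(Add(Rational(-25063, 4), Add(9614, Mul(-4, I, Pow(359, Rational(1, 2))))), -4366) = Add(Add(Rational(13393, 4), Mul(-4, I, Pow(359, Rational(1, 2)))), -4366) = Add(Rational(-4071, 4), Mul(-4, I, Pow(359, Rational(1, 2))))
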